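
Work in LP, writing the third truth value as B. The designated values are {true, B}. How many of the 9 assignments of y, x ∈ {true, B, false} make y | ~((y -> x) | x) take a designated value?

6

Of the 9 assignments, 6 give a value in {true, B}.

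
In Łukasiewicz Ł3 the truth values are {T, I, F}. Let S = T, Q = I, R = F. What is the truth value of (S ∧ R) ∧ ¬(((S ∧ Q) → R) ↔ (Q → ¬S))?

S ∧ R = T ∧ F = F
S ∧ Q = T ∧ I = I
(S ∧ Q) → R = I → F = I  [min(1, 1−½+0)]
¬S = ¬T = F
Q → ¬S = I → F = I
((S ∧ Q) → R) ↔ (Q → ¬S) = I ↔ I = T
¬(((S ∧ Q) → R) ↔ (Q → ¬S)) = ¬T = F
(S ∧ R) ∧ ¬(((S ∧ Q) → R) ↔ (Q → ¬S)) = F ∧ F = F

F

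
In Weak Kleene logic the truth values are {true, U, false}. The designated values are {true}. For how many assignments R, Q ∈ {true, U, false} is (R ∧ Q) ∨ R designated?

2

Designated under: (R=true, Q=true); (R=true, Q=false).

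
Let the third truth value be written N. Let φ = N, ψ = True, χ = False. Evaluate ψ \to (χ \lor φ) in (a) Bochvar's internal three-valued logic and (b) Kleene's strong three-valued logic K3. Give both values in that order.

N; N

In Bochvar's internal three-valued logic: χ \lor φ = False \lor N = N
ψ \to (χ \lor φ) = True \to N = N  [any arg is the third value ⇒ result is the third value]
In Kleene's strong three-valued logic K3: χ \lor φ = False \lor N = N
ψ \to (χ \lor φ) = True \to N = N  [\lnot True \lor N]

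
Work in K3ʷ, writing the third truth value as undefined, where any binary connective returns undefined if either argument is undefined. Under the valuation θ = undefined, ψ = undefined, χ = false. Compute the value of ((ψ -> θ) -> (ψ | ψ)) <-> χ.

ψ -> θ = undefined -> undefined = undefined  [any arg is the third value ⇒ result is the third value]
ψ | ψ = undefined | undefined = undefined
(ψ -> θ) -> (ψ | ψ) = undefined -> undefined = undefined
((ψ -> θ) -> (ψ | ψ)) <-> χ = undefined <-> false = undefined

undefined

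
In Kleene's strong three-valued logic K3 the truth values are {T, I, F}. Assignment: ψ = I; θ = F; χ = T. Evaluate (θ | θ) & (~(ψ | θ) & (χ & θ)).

θ | θ = F | F = F
ψ | θ = I | F = I
~(ψ | θ) = ~I = I
χ & θ = T & F = F
~(ψ | θ) & (χ & θ) = I & F = F
(θ | θ) & (~(ψ | θ) & (χ & θ)) = F & F = F

F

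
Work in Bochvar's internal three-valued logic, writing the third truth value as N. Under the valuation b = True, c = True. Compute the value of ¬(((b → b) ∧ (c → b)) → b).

False

b → b = True → True = True
c → b = True → True = True
(b → b) ∧ (c → b) = True ∧ True = True
((b → b) ∧ (c → b)) → b = True → True = True
¬(((b → b) ∧ (c → b)) → b) = ¬True = False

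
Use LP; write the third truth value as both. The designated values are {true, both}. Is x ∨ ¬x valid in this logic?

Every assignment of x over {true, both, false} gives a value in {true, both}.
In particular, with x=both: x ∨ ¬x = both.

Yes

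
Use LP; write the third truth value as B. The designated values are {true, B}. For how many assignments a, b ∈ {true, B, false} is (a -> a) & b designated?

6

Of the 9 assignments, 6 give a value in {true, B}.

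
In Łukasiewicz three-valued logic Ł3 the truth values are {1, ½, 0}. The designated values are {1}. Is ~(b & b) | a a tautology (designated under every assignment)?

Countermodel: b=1, a=½ gives ½, which is not designated.

No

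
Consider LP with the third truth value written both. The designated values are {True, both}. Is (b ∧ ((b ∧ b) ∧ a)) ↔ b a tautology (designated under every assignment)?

Countermodel: b=True, a=False gives False, which is not designated.

No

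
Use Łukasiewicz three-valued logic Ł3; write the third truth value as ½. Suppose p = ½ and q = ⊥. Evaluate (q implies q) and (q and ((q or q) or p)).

q implies q = ⊥ implies ⊥ = ⊤
q or q = ⊥ or ⊥ = ⊥
(q or q) or p = ⊥ or ½ = ½
q and ((q or q) or p) = ⊥ and ½ = ⊥
(q implies q) and (q and ((q or q) or p)) = ⊤ and ⊥ = ⊥

⊥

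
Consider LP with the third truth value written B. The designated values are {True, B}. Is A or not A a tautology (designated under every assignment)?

Yes

Every assignment of A over {True, B, False} gives a value in {True, B}.
In particular, with A=B: A or not A = B.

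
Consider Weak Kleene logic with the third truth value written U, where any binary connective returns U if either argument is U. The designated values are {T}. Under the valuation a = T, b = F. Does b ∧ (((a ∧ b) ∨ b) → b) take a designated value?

a ∧ b = T ∧ F = F
(a ∧ b) ∨ b = F ∨ F = F
((a ∧ b) ∨ b) → b = F → F = T
b ∧ (((a ∧ b) ∨ b) → b) = F ∧ T = F
F ∉ {T}.

No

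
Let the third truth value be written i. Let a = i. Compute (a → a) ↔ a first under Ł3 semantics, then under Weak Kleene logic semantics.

i; i

In Ł3: a → a = i → i = True  [min(1, 1−½+½)]
(a → a) ↔ a = True ↔ i = i
In Weak Kleene logic: a → a = i → i = i
(a → a) ↔ a = i ↔ i = i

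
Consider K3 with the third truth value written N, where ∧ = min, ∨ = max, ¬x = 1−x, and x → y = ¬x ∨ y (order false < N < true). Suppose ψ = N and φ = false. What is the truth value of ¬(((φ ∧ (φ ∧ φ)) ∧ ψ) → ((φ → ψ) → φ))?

φ ∧ φ = false ∧ false = false
φ ∧ (φ ∧ φ) = false ∧ false = false
(φ ∧ (φ ∧ φ)) ∧ ψ = false ∧ N = false
φ → ψ = false → N = true
(φ → ψ) → φ = true → false = false
((φ ∧ (φ ∧ φ)) ∧ ψ) → ((φ → ψ) → φ) = false → false = true
¬(((φ ∧ (φ ∧ φ)) ∧ ψ) → ((φ → ψ) → φ)) = ¬true = false

false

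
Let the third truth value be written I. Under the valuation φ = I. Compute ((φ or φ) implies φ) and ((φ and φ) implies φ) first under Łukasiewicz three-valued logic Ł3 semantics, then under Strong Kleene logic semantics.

⊤; I

In Łukasiewicz three-valued logic Ł3: φ or φ = I or I = I
(φ or φ) implies φ = I implies I = ⊤  [min(1, 1−½+½)]
φ and φ = I and I = I
(φ and φ) implies φ = I implies I = ⊤
((φ or φ) implies φ) and ((φ and φ) implies φ) = ⊤ and ⊤ = ⊤
In Strong Kleene logic: φ or φ = I or I = I
(φ or φ) implies φ = I implies I = I  [not I or I]
φ and φ = I and I = I
(φ and φ) implies φ = I implies I = I
((φ or φ) implies φ) and ((φ and φ) implies φ) = I and I = I
They differ because Łukasiewicz three-valued logic Ł3 and Strong Kleene logic treat I differently under implication.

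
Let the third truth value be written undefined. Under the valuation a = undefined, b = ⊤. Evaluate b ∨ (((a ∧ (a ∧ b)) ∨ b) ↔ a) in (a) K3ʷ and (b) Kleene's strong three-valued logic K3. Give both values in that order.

In K3ʷ: a ∧ b = undefined ∧ ⊤ = undefined
a ∧ (a ∧ b) = undefined ∧ undefined = undefined
(a ∧ (a ∧ b)) ∨ b = undefined ∨ ⊤ = undefined
((a ∧ (a ∧ b)) ∨ b) ↔ a = undefined ↔ undefined = undefined
b ∨ (((a ∧ (a ∧ b)) ∨ b) ↔ a) = ⊤ ∨ undefined = undefined
In Kleene's strong three-valued logic K3: a ∧ b = undefined ∧ ⊤ = undefined
a ∧ (a ∧ b) = undefined ∧ undefined = undefined
(a ∧ (a ∧ b)) ∨ b = undefined ∨ ⊤ = ⊤
((a ∧ (a ∧ b)) ∨ b) ↔ a = ⊤ ↔ undefined = undefined
b ∨ (((a ∧ (a ∧ b)) ∨ b) ↔ a) = ⊤ ∨ undefined = ⊤
They differ because K3ʷ and Kleene's strong three-valued logic K3 treat undefined differently under the binary connectives.

undefined; ⊤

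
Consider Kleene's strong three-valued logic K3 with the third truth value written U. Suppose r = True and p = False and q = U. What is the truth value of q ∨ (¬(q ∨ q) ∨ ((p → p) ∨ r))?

True

q ∨ q = U ∨ U = U
¬(q ∨ q) = ¬U = U
p → p = False → False = True
(p → p) ∨ r = True ∨ True = True
¬(q ∨ q) ∨ ((p → p) ∨ r) = U ∨ True = True
q ∨ (¬(q ∨ q) ∨ ((p → p) ∨ r)) = U ∨ True = True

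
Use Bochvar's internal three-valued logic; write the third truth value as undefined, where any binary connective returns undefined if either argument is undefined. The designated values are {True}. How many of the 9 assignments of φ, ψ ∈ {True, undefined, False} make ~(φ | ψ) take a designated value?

1

Designated under: (φ=False, ψ=False).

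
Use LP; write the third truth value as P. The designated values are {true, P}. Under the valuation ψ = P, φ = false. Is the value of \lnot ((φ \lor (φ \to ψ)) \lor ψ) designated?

No

φ \to ψ = false \to P = true  [\lnot false \lor P]
φ \lor (φ \to ψ) = false \lor true = true
(φ \lor (φ \to ψ)) \lor ψ = true \lor P = true
\lnot ((φ \lor (φ \to ψ)) \lor ψ) = \lnot true = false
false ∉ {true, P}.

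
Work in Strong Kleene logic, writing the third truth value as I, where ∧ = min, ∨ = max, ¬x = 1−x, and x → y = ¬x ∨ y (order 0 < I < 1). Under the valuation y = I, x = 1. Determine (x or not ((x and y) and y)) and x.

1

x and y = 1 and I = I
(x and y) and y = I and I = I
not ((x and y) and y) = not I = I
x or not ((x and y) and y) = 1 or I = 1
(x or not ((x and y) and y)) and x = 1 and 1 = 1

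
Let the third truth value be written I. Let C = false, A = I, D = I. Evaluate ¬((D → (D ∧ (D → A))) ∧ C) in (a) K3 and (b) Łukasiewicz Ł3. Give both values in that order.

In K3: D → A = I → I = I  [¬I ∨ I]
D ∧ (D → A) = I ∧ I = I
D → (D ∧ (D → A)) = I → I = I
(D → (D ∧ (D → A))) ∧ C = I ∧ false = false
¬((D → (D ∧ (D → A))) ∧ C) = ¬false = true
In Łukasiewicz Ł3: D → A = I → I = true  [min(1, 1−½+½)]
D ∧ (D → A) = I ∧ true = I
D → (D ∧ (D → A)) = I → I = true
(D → (D ∧ (D → A))) ∧ C = true ∧ false = false
¬((D → (D ∧ (D → A))) ∧ C) = ¬false = true

true; true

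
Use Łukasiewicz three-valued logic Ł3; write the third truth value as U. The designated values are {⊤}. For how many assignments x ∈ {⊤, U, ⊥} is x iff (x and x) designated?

3

x=⊤: ⊤ ✓
x=U: ⊤ ✓
x=⊥: ⊤ ✓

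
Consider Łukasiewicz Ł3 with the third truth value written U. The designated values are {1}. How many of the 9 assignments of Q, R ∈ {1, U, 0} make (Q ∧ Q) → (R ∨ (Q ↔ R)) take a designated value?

Of the 9 assignments, 7 give a value in {1}.

7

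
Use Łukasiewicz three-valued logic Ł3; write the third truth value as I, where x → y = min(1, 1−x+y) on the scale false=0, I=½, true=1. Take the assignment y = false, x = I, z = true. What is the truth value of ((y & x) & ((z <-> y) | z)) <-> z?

y & x = false & I = false
z <-> y = true <-> false = false
(z <-> y) | z = false | true = true
(y & x) & ((z <-> y) | z) = false & true = false
((y & x) & ((z <-> y) | z)) <-> z = false <-> true = false

false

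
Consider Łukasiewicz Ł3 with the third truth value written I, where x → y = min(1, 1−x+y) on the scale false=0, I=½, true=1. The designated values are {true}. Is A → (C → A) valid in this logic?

Every assignment of A, C over {true, I, false} gives a value in {true}.
In particular, with A=I, C=I: A → (C → A) = true.

Yes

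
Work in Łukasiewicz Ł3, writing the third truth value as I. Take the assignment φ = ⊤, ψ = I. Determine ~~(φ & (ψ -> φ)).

ψ -> φ = I -> ⊤ = ⊤
φ & (ψ -> φ) = ⊤ & ⊤ = ⊤
~(φ & (ψ -> φ)) = ~⊤ = ⊥
~~(φ & (ψ -> φ)) = ~⊥ = ⊤

⊤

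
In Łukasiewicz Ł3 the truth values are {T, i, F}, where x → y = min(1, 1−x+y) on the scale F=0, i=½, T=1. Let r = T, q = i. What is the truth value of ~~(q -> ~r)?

~r = ~T = F
q -> ~r = i -> F = i  [min(1, 1−½+0)]
~(q -> ~r) = ~i = i
~~(q -> ~r) = ~i = i

i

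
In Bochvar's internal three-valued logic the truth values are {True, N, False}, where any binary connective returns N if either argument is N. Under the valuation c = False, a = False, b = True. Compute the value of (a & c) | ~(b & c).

a & c = False & False = False
b & c = True & False = False
~(b & c) = ~False = True
(a & c) | ~(b & c) = False | True = True

True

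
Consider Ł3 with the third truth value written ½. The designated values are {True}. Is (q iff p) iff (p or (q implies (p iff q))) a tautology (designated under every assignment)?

No

Countermodel: q=½, p=True gives ½, which is not designated.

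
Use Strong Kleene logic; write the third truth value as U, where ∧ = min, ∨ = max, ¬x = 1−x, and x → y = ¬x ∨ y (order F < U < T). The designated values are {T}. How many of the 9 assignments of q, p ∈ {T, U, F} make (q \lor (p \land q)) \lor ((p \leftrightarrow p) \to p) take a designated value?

Of the 9 assignments, 5 give a value in {T}.

5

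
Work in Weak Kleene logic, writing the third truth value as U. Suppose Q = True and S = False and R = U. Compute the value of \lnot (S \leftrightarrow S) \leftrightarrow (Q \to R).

U

S \leftrightarrow S = False \leftrightarrow False = True
\lnot (S \leftrightarrow S) = \lnot True = False
Q \to R = True \to U = U  [any arg is the third value ⇒ result is the third value]
\lnot (S \leftrightarrow S) \leftrightarrow (Q \to R) = False \leftrightarrow U = U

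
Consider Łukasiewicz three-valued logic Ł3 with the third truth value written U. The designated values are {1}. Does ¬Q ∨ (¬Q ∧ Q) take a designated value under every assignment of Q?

Countermodel: Q=1 gives 0, which is not designated.

No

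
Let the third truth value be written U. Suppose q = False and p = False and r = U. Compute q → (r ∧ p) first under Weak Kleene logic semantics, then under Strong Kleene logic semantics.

In Weak Kleene logic: r ∧ p = U ∧ False = U
q → (r ∧ p) = False → U = U  [any arg is the third value ⇒ result is the third value]
In Strong Kleene logic: r ∧ p = U ∧ False = False
q → (r ∧ p) = False → False = True
They differ because Weak Kleene logic and Strong Kleene logic treat U differently under the binary connectives.

U; True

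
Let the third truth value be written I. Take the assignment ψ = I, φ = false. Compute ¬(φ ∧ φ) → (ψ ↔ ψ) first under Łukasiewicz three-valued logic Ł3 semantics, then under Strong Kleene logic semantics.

In Łukasiewicz three-valued logic Ł3: φ ∧ φ = false ∧ false = false
¬(φ ∧ φ) = ¬false = true
ψ ↔ ψ = I ↔ I = true
¬(φ ∧ φ) → (ψ ↔ ψ) = true → true = true
In Strong Kleene logic: φ ∧ φ = false ∧ false = false
¬(φ ∧ φ) = ¬false = true
ψ ↔ ψ = I ↔ I = I
¬(φ ∧ φ) → (ψ ↔ ψ) = true → I = I  [¬true ∨ I]
They differ because Łukasiewicz three-valued logic Ł3 and Strong Kleene logic treat I differently under implication.

true; I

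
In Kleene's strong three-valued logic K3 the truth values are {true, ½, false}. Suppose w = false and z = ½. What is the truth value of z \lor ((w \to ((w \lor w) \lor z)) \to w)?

½

w \lor w = false \lor false = false
(w \lor w) \lor z = false \lor ½ = ½
w \to ((w \lor w) \lor z) = false \to ½ = true  [\lnot false \lor ½]
(w \to ((w \lor w) \lor z)) \to w = true \to false = false
z \lor ((w \to ((w \lor w) \lor z)) \to w) = ½ \lor false = ½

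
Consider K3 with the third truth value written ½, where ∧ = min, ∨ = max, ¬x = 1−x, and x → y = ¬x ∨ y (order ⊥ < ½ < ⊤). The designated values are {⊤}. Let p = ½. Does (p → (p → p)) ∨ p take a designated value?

p → p = ½ → ½ = ½  [¬½ ∨ ½]
p → (p → p) = ½ → ½ = ½
(p → (p → p)) ∨ p = ½ ∨ ½ = ½
½ ∉ {⊤}.

No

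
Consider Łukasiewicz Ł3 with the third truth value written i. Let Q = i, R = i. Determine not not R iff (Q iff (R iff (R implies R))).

not R = not i = i
not not R = not i = i
R implies R = i implies i = ⊤
R iff (R implies R) = i iff ⊤ = i
Q iff (R iff (R implies R)) = i iff i = ⊤
not not R iff (Q iff (R iff (R implies R))) = i iff ⊤ = i

i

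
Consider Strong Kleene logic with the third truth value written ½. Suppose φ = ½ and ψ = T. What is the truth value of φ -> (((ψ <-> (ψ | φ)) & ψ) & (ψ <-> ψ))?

ψ | φ = T | ½ = T
ψ <-> (ψ | φ) = T <-> T = T
(ψ <-> (ψ | φ)) & ψ = T & T = T
ψ <-> ψ = T <-> T = T
((ψ <-> (ψ | φ)) & ψ) & (ψ <-> ψ) = T & T = T
φ -> (((ψ <-> (ψ | φ)) & ψ) & (ψ <-> ψ)) = ½ -> T = T

T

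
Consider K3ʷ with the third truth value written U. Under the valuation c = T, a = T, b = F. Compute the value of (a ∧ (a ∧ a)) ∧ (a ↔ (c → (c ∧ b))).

F

a ∧ a = T ∧ T = T
a ∧ (a ∧ a) = T ∧ T = T
c ∧ b = T ∧ F = F
c → (c ∧ b) = T → F = F
a ↔ (c → (c ∧ b)) = T ↔ F = F
(a ∧ (a ∧ a)) ∧ (a ↔ (c → (c ∧ b))) = T ∧ F = F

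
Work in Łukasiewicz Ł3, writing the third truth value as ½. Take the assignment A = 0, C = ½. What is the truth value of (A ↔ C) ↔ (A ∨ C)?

1

A ↔ C = 0 ↔ ½ = ½  [1 − |0−½|]
A ∨ C = 0 ∨ ½ = ½
(A ↔ C) ↔ (A ∨ C) = ½ ↔ ½ = 1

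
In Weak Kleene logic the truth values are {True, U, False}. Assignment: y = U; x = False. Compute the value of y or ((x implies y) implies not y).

U

x implies y = False implies U = U
not y = not U = U
(x implies y) implies not y = U implies U = U
y or ((x implies y) implies not y) = U or U = U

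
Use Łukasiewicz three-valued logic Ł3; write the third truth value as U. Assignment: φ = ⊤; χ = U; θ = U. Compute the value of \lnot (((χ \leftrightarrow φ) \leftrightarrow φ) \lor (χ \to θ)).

χ \leftrightarrow φ = U \leftrightarrow ⊤ = U  [1 − |½−1|]
(χ \leftrightarrow φ) \leftrightarrow φ = U \leftrightarrow ⊤ = U
χ \to θ = U \to U = ⊤
((χ \leftrightarrow φ) \leftrightarrow φ) \lor (χ \to θ) = U \lor ⊤ = ⊤
\lnot (((χ \leftrightarrow φ) \leftrightarrow φ) \lor (χ \to θ)) = \lnot ⊤ = ⊥

⊥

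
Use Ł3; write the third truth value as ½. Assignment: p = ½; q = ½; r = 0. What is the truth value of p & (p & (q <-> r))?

q <-> r = ½ <-> 0 = ½  [1 − |½−0|]
p & (q <-> r) = ½ & ½ = ½
p & (p & (q <-> r)) = ½ & ½ = ½

½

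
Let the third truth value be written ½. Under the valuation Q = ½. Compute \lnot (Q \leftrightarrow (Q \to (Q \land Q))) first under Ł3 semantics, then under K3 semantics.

In Ł3: Q \land Q = ½ \land ½ = ½
Q \to (Q \land Q) = ½ \to ½ = T  [min(1, 1−½+½)]
Q \leftrightarrow (Q \to (Q \land Q)) = ½ \leftrightarrow T = ½
\lnot (Q \leftrightarrow (Q \to (Q \land Q))) = \lnot ½ = ½
In K3: Q \land Q = ½ \land ½ = ½
Q \to (Q \land Q) = ½ \to ½ = ½  [\lnot ½ \lor ½]
Q \leftrightarrow (Q \to (Q \land Q)) = ½ \leftrightarrow ½ = ½
\lnot (Q \leftrightarrow (Q \to (Q \land Q))) = \lnot ½ = ½

½; ½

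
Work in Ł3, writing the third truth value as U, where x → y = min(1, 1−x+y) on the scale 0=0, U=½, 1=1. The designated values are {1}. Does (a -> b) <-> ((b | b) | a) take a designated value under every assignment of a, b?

Countermodel: a=1, b=U gives U, which is not designated.

No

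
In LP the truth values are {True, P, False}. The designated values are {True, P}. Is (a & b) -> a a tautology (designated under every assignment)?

Every assignment of a, b over {True, P, False} gives a value in {True, P}.
In particular, with a=P, b=P: (a & b) -> a = P.

Yes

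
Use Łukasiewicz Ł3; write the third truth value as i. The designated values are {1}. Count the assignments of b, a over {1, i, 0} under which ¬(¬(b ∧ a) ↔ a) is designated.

4

Designated under: (b=1, a=1); (b=1, a=0); (b=i, a=0); (b=0, a=0).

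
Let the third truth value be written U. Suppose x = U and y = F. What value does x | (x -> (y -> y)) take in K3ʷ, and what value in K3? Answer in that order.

U; T

In K3ʷ: y -> y = F -> F = T
x -> (y -> y) = U -> T = U  [any arg is the third value ⇒ result is the third value]
x | (x -> (y -> y)) = U | U = U
In K3: y -> y = F -> F = T
x -> (y -> y) = U -> T = T  [~U | T]
x | (x -> (y -> y)) = U | T = T
They differ because K3ʷ and K3 treat U differently under the binary connectives.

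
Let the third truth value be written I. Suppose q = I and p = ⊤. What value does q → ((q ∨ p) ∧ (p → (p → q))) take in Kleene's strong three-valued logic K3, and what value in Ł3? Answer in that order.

In Kleene's strong three-valued logic K3: q ∨ p = I ∨ ⊤ = ⊤
p → q = ⊤ → I = I
p → (p → q) = ⊤ → I = I
(q ∨ p) ∧ (p → (p → q)) = ⊤ ∧ I = I
q → ((q ∨ p) ∧ (p → (p → q))) = I → I = I
In Ł3: q ∨ p = I ∨ ⊤ = ⊤
p → q = ⊤ → I = I  [min(1, 1−1+½)]
p → (p → q) = ⊤ → I = I
(q ∨ p) ∧ (p → (p → q)) = ⊤ ∧ I = I
q → ((q ∨ p) ∧ (p → (p → q))) = I → I = ⊤
They differ because Kleene's strong three-valued logic K3 and Ł3 treat I differently under implication.

I; ⊤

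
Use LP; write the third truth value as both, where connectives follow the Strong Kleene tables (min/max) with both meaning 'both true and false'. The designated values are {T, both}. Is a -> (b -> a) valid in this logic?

Every assignment of a, b over {T, both, F} gives a value in {T, both}.
In particular, with a=both, b=both: a -> (b -> a) = both.

Yes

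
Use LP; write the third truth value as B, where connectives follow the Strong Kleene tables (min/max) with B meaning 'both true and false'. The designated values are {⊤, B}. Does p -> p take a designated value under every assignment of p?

Every assignment of p over {⊤, B, ⊥} gives a value in {⊤, B}.
In particular, with p=B: p -> p = B.

Yes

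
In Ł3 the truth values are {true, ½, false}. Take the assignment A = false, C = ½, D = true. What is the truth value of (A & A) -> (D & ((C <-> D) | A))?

A & A = false & false = false
C <-> D = ½ <-> true = ½  [1 − |½−1|]
(C <-> D) | A = ½ | false = ½
D & ((C <-> D) | A) = true & ½ = ½
(A & A) -> (D & ((C <-> D) | A)) = false -> ½ = true

true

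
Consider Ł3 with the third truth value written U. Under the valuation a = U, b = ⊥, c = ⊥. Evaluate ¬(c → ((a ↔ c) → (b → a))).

⊥

a ↔ c = U ↔ ⊥ = U  [1 − |½−0|]
b → a = ⊥ → U = ⊤
(a ↔ c) → (b → a) = U → ⊤ = ⊤
c → ((a ↔ c) → (b → a)) = ⊥ → ⊤ = ⊤
¬(c → ((a ↔ c) → (b → a))) = ¬⊤ = ⊥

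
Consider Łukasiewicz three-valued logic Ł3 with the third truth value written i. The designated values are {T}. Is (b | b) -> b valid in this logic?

Every assignment of b over {T, i, F} gives a value in {T}.
In particular, with b=i: (b | b) -> b = T.

Yes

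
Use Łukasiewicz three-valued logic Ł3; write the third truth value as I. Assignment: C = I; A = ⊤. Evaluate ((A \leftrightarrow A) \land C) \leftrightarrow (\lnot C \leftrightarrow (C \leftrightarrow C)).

A \leftrightarrow A = ⊤ \leftrightarrow ⊤ = ⊤
(A \leftrightarrow A) \land C = ⊤ \land I = I
\lnot C = \lnot I = I
C \leftrightarrow C = I \leftrightarrow I = ⊤  [1 − |½−½|]
\lnot C \leftrightarrow (C \leftrightarrow C) = I \leftrightarrow ⊤ = I
((A \leftrightarrow A) \land C) \leftrightarrow (\lnot C \leftrightarrow (C \leftrightarrow C)) = I \leftrightarrow I = ⊤

⊤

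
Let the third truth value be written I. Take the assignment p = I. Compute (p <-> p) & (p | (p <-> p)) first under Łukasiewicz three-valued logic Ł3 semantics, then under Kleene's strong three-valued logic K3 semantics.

In Łukasiewicz three-valued logic Ł3: p <-> p = I <-> I = 1
p <-> p = I <-> I = 1
p | (p <-> p) = I | 1 = 1
(p <-> p) & (p | (p <-> p)) = 1 & 1 = 1
In Kleene's strong three-valued logic K3: p <-> p = I <-> I = I
p <-> p = I <-> I = I
p | (p <-> p) = I | I = I
(p <-> p) & (p | (p <-> p)) = I & I = I
They differ because Łukasiewicz three-valued logic Ł3 and Kleene's strong three-valued logic K3 treat I differently under implication.

1; I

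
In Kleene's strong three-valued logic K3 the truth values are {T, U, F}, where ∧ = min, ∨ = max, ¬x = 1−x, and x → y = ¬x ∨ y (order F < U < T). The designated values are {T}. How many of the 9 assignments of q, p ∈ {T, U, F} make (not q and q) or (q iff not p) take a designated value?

2

Designated under: (q=T, p=F); (q=F, p=T).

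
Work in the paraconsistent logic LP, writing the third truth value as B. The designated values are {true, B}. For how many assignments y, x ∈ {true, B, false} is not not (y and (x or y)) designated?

6

Of the 9 assignments, 6 give a value in {true, B}.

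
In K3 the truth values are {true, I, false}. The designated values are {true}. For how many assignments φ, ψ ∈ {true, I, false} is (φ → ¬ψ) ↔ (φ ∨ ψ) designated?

2

Designated under: (φ=true, ψ=false); (φ=false, ψ=true).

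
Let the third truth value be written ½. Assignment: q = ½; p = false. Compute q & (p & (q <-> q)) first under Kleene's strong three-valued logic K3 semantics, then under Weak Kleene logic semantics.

In Kleene's strong three-valued logic K3: q <-> q = ½ <-> ½ = ½
p & (q <-> q) = false & ½ = false
q & (p & (q <-> q)) = ½ & false = false
In Weak Kleene logic: q <-> q = ½ <-> ½ = ½
p & (q <-> q) = false & ½ = ½
q & (p & (q <-> q)) = ½ & ½ = ½
They differ because Kleene's strong three-valued logic K3 and Weak Kleene logic treat ½ differently under the binary connectives.

false; ½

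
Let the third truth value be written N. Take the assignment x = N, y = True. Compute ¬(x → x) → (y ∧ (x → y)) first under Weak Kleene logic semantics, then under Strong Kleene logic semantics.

N; True

In Weak Kleene logic: x → x = N → N = N  [any arg is the third value ⇒ result is the third value]
¬(x → x) = ¬N = N
x → y = N → True = N
y ∧ (x → y) = True ∧ N = N
¬(x → x) → (y ∧ (x → y)) = N → N = N
In Strong Kleene logic: x → x = N → N = N  [¬N ∨ N]
¬(x → x) = ¬N = N
x → y = N → True = True
y ∧ (x → y) = True ∧ True = True
¬(x → x) → (y ∧ (x → y)) = N → True = True
They differ because Weak Kleene logic and Strong Kleene logic treat N differently under the binary connectives.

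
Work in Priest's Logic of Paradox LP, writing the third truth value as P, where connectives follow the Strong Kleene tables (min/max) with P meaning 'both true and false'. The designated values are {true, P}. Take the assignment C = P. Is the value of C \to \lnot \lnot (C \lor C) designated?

Yes

C \lor C = P \lor P = P
\lnot (C \lor C) = \lnot P = P
\lnot \lnot (C \lor C) = \lnot P = P
C \to \lnot \lnot (C \lor C) = P \to P = P  [\lnot P \lor P]
P ∈ {true, P}.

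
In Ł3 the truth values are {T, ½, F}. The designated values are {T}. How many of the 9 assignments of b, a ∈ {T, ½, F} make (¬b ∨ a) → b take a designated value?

Of the 9 assignments, 5 give a value in {T}.

5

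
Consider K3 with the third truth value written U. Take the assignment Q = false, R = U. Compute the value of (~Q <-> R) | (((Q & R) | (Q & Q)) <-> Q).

~Q = ~false = true
~Q <-> R = true <-> U = U
Q & R = false & U = false
Q & Q = false & false = false
(Q & R) | (Q & Q) = false | false = false
((Q & R) | (Q & Q)) <-> Q = false <-> false = true
(~Q <-> R) | (((Q & R) | (Q & Q)) <-> Q) = U | true = true

true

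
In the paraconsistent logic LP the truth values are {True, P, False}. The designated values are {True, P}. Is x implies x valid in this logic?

Every assignment of x over {True, P, False} gives a value in {True, P}.
In particular, with x=P: x implies x = P.

Yes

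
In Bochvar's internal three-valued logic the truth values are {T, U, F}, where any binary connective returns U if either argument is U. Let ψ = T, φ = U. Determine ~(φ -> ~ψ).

U

~ψ = ~T = F
φ -> ~ψ = U -> F = U
~(φ -> ~ψ) = ~U = U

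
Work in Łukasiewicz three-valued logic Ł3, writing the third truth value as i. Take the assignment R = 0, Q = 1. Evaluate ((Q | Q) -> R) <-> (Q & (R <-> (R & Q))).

Q | Q = 1 | 1 = 1
(Q | Q) -> R = 1 -> 0 = 0
R & Q = 0 & 1 = 0
R <-> (R & Q) = 0 <-> 0 = 1
Q & (R <-> (R & Q)) = 1 & 1 = 1
((Q | Q) -> R) <-> (Q & (R <-> (R & Q))) = 0 <-> 1 = 0

0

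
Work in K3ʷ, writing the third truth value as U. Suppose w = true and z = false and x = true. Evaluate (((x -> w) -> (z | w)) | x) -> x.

true

x -> w = true -> true = true
z | w = false | true = true
(x -> w) -> (z | w) = true -> true = true
((x -> w) -> (z | w)) | x = true | true = true
(((x -> w) -> (z | w)) | x) -> x = true -> true = true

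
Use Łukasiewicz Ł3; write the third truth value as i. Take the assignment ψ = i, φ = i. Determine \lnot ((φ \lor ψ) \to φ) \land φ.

⊥

φ \lor ψ = i \lor i = i
(φ \lor ψ) \to φ = i \to i = ⊤
\lnot ((φ \lor ψ) \to φ) = \lnot ⊤ = ⊥
\lnot ((φ \lor ψ) \to φ) \land φ = ⊥ \land i = ⊥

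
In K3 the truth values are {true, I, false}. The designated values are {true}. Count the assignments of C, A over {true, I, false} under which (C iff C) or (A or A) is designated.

Of the 9 assignments, 7 give a value in {true}.

7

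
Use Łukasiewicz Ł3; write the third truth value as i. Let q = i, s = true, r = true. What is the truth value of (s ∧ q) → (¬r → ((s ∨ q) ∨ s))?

s ∧ q = true ∧ i = i
¬r = ¬true = false
s ∨ q = true ∨ i = true
(s ∨ q) ∨ s = true ∨ true = true
¬r → ((s ∨ q) ∨ s) = false → true = true
(s ∧ q) → (¬r → ((s ∨ q) ∨ s)) = i → true = true  [min(1, 1−½+1)]

true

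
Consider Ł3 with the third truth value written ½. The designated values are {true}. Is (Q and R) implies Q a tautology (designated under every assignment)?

Yes

Every assignment of Q, R over {true, ½, false} gives a value in {true}.
In particular, with Q=½, R=½: (Q and R) implies Q = true.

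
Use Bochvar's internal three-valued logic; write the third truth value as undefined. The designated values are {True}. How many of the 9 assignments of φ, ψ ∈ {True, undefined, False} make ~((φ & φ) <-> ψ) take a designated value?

Designated under: (φ=True, ψ=False); (φ=False, ψ=True).

2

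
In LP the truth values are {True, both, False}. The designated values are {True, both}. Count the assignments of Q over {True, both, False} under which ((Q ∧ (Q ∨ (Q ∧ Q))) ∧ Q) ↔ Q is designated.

Q=True: True ✓
Q=both: both ✓
Q=False: True ✓

3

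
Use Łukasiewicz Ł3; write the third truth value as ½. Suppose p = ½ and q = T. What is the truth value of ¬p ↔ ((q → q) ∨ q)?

½

¬p = ¬½ = ½
q → q = T → T = T
(q → q) ∨ q = T ∨ T = T
¬p ↔ ((q → q) ∨ q) = ½ ↔ T = ½  [1 − |½−1|]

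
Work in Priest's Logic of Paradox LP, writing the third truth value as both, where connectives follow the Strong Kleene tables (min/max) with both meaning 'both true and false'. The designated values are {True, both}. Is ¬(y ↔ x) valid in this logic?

No

Countermodel: y=True, x=True gives False, which is not designated.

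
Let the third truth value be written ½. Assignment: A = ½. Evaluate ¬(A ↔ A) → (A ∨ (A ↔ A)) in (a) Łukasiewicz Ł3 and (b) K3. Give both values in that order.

true; ½

In Łukasiewicz Ł3: A ↔ A = ½ ↔ ½ = true  [1 − |½−½|]
¬(A ↔ A) = ¬true = false
A ↔ A = ½ ↔ ½ = true
A ∨ (A ↔ A) = ½ ∨ true = true
¬(A ↔ A) → (A ∨ (A ↔ A)) = false → true = true
In K3: A ↔ A = ½ ↔ ½ = ½
¬(A ↔ A) = ¬½ = ½
A ↔ A = ½ ↔ ½ = ½
A ∨ (A ↔ A) = ½ ∨ ½ = ½
¬(A ↔ A) → (A ∨ (A ↔ A)) = ½ → ½ = ½  [¬½ ∨ ½]
They differ because Łukasiewicz Ł3 and K3 treat ½ differently under implication.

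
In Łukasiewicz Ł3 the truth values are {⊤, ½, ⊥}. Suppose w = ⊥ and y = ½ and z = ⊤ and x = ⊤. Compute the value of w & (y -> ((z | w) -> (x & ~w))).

z | w = ⊤ | ⊥ = ⊤
~w = ~⊥ = ⊤
x & ~w = ⊤ & ⊤ = ⊤
(z | w) -> (x & ~w) = ⊤ -> ⊤ = ⊤
y -> ((z | w) -> (x & ~w)) = ½ -> ⊤ = ⊤
w & (y -> ((z | w) -> (x & ~w))) = ⊥ & ⊤ = ⊥

⊥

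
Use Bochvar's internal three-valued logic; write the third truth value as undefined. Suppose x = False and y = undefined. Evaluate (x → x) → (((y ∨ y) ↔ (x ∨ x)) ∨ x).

x → x = False → False = True
y ∨ y = undefined ∨ undefined = undefined
x ∨ x = False ∨ False = False
(y ∨ y) ↔ (x ∨ x) = undefined ↔ False = undefined
((y ∨ y) ↔ (x ∨ x)) ∨ x = undefined ∨ False = undefined
(x → x) → (((y ∨ y) ↔ (x ∨ x)) ∨ x) = True → undefined = undefined

undefined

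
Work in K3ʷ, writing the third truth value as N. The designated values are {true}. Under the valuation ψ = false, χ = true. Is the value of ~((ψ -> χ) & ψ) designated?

ψ -> χ = false -> true = true
(ψ -> χ) & ψ = true & false = false
~((ψ -> χ) & ψ) = ~false = true
true ∈ {true}.

Yes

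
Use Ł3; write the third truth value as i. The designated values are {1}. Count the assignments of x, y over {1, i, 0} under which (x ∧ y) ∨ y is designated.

Designated under: (x=1, y=1); (x=i, y=1); (x=0, y=1).

3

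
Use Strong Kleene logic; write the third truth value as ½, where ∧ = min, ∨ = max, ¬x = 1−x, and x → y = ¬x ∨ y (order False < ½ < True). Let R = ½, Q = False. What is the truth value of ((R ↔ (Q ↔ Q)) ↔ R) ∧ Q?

Q ↔ Q = False ↔ False = True
R ↔ (Q ↔ Q) = ½ ↔ True = ½
(R ↔ (Q ↔ Q)) ↔ R = ½ ↔ ½ = ½
((R ↔ (Q ↔ Q)) ↔ R) ∧ Q = ½ ∧ False = False

False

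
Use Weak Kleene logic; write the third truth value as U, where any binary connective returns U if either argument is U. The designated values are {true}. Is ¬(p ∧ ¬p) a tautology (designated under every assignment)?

No

Countermodel: p=U gives U, which is not designated.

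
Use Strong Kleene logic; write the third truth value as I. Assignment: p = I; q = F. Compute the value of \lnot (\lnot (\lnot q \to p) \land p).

\lnot q = \lnot F = T
\lnot q \to p = T \to I = I  [\lnot T \lor I]
\lnot (\lnot q \to p) = \lnot I = I
\lnot (\lnot q \to p) \land p = I \land I = I
\lnot (\lnot (\lnot q \to p) \land p) = \lnot I = I

I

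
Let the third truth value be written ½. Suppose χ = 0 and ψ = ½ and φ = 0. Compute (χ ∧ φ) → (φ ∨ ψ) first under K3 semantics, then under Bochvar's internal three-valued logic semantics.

In K3: χ ∧ φ = 0 ∧ 0 = 0
φ ∨ ψ = 0 ∨ ½ = ½
(χ ∧ φ) → (φ ∨ ψ) = 0 → ½ = 1  [¬0 ∨ ½]
In Bochvar's internal three-valued logic: χ ∧ φ = 0 ∧ 0 = 0
φ ∨ ψ = 0 ∨ ½ = ½
(χ ∧ φ) → (φ ∨ ψ) = 0 → ½ = ½  [any arg is the third value ⇒ result is the third value]
They differ because K3 and Bochvar's internal three-valued logic treat ½ differently under the binary connectives.

1; ½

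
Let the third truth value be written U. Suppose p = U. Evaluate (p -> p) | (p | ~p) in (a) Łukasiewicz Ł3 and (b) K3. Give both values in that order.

true; U

In Łukasiewicz Ł3: p -> p = U -> U = true  [min(1, 1−½+½)]
~p = ~U = U
p | ~p = U | U = U
(p -> p) | (p | ~p) = true | U = true
In K3: p -> p = U -> U = U  [~U | U]
~p = ~U = U
p | ~p = U | U = U
(p -> p) | (p | ~p) = U | U = U
They differ because Łukasiewicz Ł3 and K3 treat U differently under implication.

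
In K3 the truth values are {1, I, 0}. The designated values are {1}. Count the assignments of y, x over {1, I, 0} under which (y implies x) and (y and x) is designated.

Designated under: (y=1, x=1).

1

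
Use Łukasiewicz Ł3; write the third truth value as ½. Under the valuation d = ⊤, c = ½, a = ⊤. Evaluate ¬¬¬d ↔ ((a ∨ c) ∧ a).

¬d = ¬⊤ = ⊥
¬¬d = ¬⊥ = ⊤
¬¬¬d = ¬⊤ = ⊥
a ∨ c = ⊤ ∨ ½ = ⊤
(a ∨ c) ∧ a = ⊤ ∧ ⊤ = ⊤
¬¬¬d ↔ ((a ∨ c) ∧ a) = ⊥ ↔ ⊤ = ⊥

⊥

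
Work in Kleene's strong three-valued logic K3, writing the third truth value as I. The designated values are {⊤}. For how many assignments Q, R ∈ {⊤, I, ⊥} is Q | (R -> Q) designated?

Of the 9 assignments, 5 give a value in {⊤}.

5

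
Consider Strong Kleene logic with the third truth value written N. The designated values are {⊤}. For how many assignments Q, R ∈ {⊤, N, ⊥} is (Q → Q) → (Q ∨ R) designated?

5

Of the 9 assignments, 5 give a value in {⊤}.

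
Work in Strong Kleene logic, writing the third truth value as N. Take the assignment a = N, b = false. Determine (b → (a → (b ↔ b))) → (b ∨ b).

false

b ↔ b = false ↔ false = true
a → (b ↔ b) = N → true = true  [¬N ∨ true]
b → (a → (b ↔ b)) = false → true = true
b ∨ b = false ∨ false = false
(b → (a → (b ↔ b))) → (b ∨ b) = true → false = false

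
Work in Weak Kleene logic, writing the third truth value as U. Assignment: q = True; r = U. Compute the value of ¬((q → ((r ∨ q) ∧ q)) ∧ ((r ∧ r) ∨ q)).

r ∨ q = U ∨ True = U
(r ∨ q) ∧ q = U ∧ True = U
q → ((r ∨ q) ∧ q) = True → U = U  [any arg is the third value ⇒ result is the third value]
r ∧ r = U ∧ U = U
(r ∧ r) ∨ q = U ∨ True = U
(q → ((r ∨ q) ∧ q)) ∧ ((r ∧ r) ∨ q) = U ∧ U = U
¬((q → ((r ∨ q) ∧ q)) ∧ ((r ∧ r) ∨ q)) = ¬U = U

U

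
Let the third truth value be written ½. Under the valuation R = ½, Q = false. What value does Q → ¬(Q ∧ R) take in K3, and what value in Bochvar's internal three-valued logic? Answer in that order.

true; ½

In K3: Q ∧ R = false ∧ ½ = false
¬(Q ∧ R) = ¬false = true
Q → ¬(Q ∧ R) = false → true = true
In Bochvar's internal three-valued logic: Q ∧ R = false ∧ ½ = ½
¬(Q ∧ R) = ¬½ = ½
Q → ¬(Q ∧ R) = false → ½ = ½  [any arg is the third value ⇒ result is the third value]
They differ because K3 and Bochvar's internal three-valued logic treat ½ differently under the binary connectives.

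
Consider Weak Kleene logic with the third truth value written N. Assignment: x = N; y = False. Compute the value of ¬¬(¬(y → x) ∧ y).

N

y → x = False → N = N  [any arg is the third value ⇒ result is the third value]
¬(y → x) = ¬N = N
¬(y → x) ∧ y = N ∧ False = N
¬(¬(y → x) ∧ y) = ¬N = N
¬¬(¬(y → x) ∧ y) = ¬N = N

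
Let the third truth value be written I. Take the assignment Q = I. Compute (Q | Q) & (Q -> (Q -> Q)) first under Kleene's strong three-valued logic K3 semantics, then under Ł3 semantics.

I; I

In Kleene's strong three-valued logic K3: Q | Q = I | I = I
Q -> Q = I -> I = I
Q -> (Q -> Q) = I -> I = I
(Q | Q) & (Q -> (Q -> Q)) = I & I = I
In Ł3: Q | Q = I | I = I
Q -> Q = I -> I = 1
Q -> (Q -> Q) = I -> 1 = 1
(Q | Q) & (Q -> (Q -> Q)) = I & 1 = I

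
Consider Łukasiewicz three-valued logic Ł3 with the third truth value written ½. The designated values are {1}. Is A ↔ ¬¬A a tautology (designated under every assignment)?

Yes

Every assignment of A over {1, ½, 0} gives a value in {1}.
In particular, with A=½: A ↔ ¬¬A = 1.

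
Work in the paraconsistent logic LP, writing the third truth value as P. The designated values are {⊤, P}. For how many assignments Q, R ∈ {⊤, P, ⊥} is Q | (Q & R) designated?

Of the 9 assignments, 6 give a value in {⊤, P}.

6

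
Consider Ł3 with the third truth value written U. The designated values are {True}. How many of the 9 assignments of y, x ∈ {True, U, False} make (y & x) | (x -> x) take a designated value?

Of the 9 assignments, 9 give a value in {True}.

9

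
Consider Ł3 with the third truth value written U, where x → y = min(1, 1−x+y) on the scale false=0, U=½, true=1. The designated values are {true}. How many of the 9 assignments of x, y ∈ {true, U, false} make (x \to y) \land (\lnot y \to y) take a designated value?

Of the 9 assignments, 5 give a value in {true}.

5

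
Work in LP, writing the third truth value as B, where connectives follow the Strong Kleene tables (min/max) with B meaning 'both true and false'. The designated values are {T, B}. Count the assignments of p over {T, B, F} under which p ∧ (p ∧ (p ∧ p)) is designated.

2

p=T: T ✓
p=B: B ✓
p=F: F ·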